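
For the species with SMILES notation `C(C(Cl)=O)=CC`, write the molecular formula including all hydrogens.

Heavy atoms from the SMILES: 4 C, 1 Cl, 1 O.
Implicit hydrogens by atom environment:
  2 × C: 1 H each → 2
  1 × C: 3 H
  1 × C: no H
  1 × Cl: no H
  1 × O: no H
  Total hydrogens = 5.
Molecular formula: C4H5ClO

C4H5ClO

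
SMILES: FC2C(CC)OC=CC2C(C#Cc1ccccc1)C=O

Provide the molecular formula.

Heavy atoms from the SMILES: 17 C, 1 F, 2 O.
Implicit hydrogens by atom environment:
  7 × C: 1 H each → 7
  5 × C (aromatic): 1 H each → 5
  2 × C: no H
  2 × O: no H
  1 × C: 3 H
  1 × C: 2 H
  1 × C (aromatic): no H
  1 × F: no H
  Total hydrogens = 17.
Molecular formula: C17H17FO2

C17H17FO2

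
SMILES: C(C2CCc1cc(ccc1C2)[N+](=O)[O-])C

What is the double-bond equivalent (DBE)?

6

Molecular formula from the SMILES: C12H15NO2.
DoU = (2C + 2 + N − H − X)/2 = (2·12 + 2 + 1 − 15 − 0)/2 = 12/2 = 6.
(Structurally: 2 ring(s) + 4 π bond(s) = 6.)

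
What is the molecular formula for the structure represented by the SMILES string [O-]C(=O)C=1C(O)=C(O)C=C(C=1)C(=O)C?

Heavy atoms from the SMILES: 9 C, 5 O.
Implicit hydrogens by atom environment:
  4 × C (aromatic): no H
  2 × C (aromatic): 1 H each → 2
  2 × C: no H
  2 × O: 1 H each → 2
  2 × O: no H
  1 × C: 3 H
  1 × O (charge -1): no H
  Total hydrogens = 7.
Net charge -1.
Molecular formula: C9H7O5-

C9H7O5-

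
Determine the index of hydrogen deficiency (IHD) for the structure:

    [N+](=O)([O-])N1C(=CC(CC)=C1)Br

Molecular formula from the SMILES: C6H7BrN2O2.
DoU = (2C + 2 + N − H − X)/2 = (2·6 + 2 + 2 − 7 − 1)/2 = 8/2 = 4.
(Structurally: 1 ring(s) + 3 π bond(s) = 4.)

4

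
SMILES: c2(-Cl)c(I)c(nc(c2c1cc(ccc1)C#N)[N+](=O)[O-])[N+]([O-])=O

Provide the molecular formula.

Heavy atoms from the SMILES: 12 C, 1 Cl, 1 I, 4 N, 4 O.
Implicit hydrogens by atom environment:
  7 × C (aromatic): no H
  4 × C (aromatic): 1 H each → 4
  2 × N (charge +1): no H
  2 × O: no H
  2 × O (charge -1): no H
  1 × C: no H
  1 × Cl: no H
  1 × I: no H
  1 × N (aromatic): no H
  1 × N: no H
  Total hydrogens = 4.
Molecular formula: C12H4ClIN4O4

C12H4ClIN4O4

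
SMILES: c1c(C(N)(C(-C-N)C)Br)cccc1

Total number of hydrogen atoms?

15

Hydrogens are implicit in SMILES; fill each atom to its normal valence:
  5 × C (aromatic): 1 H each → 5
  2 × N: 2 H each → 4
  1 × Br: no H
  1 × C: 3 H
  1 × C: 2 H
  1 × C: 1 H
  1 × C: no H
  1 × C (aromatic): no H
  Total hydrogens = 15.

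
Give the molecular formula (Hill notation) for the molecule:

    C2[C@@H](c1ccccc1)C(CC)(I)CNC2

C13H18IN

Heavy atoms from the SMILES: 13 C, 1 I, 1 N.
Implicit hydrogens by atom environment:
  5 × C (aromatic): 1 H each → 5
  4 × C: 2 H each → 8
  1 × C: 3 H
  1 × C: 1 H
  1 × C: no H
  1 × C (aromatic): no H
  1 × I: no H
  1 × N: 1 H
  Total hydrogens = 18.
Molecular formula: C13H18IN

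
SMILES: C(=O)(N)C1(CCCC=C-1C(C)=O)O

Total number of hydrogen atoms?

13

Hydrogens are implicit in SMILES; fill each atom to its normal valence:
  4 × C: no H
  3 × C: 2 H each → 6
  2 × O: no H
  1 × C: 3 H
  1 × C: 1 H
  1 × N: 2 H
  1 × O: 1 H
  Total hydrogens = 13.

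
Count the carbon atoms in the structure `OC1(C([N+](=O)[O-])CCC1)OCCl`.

The symbol for carbon appears 6 times in the SMILES. (Cl is a single chlorine, not C + l.)

6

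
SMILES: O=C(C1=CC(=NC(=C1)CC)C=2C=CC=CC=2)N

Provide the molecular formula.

C14H14N2O

Heavy atoms from the SMILES: 14 C, 2 N, 1 O.
Implicit hydrogens by atom environment:
  7 × C (aromatic): 1 H each → 7
  4 × C (aromatic): no H
  1 × C: 3 H
  1 × C: 2 H
  1 × C: no H
  1 × N: 2 H
  1 × N (aromatic): no H
  1 × O: no H
  Total hydrogens = 14.
Molecular formula: C14H14N2O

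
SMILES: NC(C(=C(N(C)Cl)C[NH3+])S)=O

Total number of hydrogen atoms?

Hydrogens are implicit in SMILES; fill each atom to its normal valence:
  3 × C: no H
  1 × C: 3 H
  1 × C: 2 H
  1 × Cl: no H
  1 × N (charge +1): 3 H
  1 × N: 2 H
  1 × N: no H
  1 × O: no H
  1 × S: 1 H
  Total hydrogens = 11.

11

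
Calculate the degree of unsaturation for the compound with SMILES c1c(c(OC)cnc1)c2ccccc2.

Molecular formula from the SMILES: C12H11NO.
DoU = (2C + 2 + N − H − X)/2 = (2·12 + 2 + 1 − 11 − 0)/2 = 16/2 = 8.
(Structurally: 2 ring(s) + 6 π bond(s) = 8.)

8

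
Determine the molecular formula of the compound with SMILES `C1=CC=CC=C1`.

Heavy atoms from the SMILES: 6 C.
Implicit hydrogens by atom environment:
  6 × C (aromatic): 1 H each → 6
  Total hydrogens = 6.
Molecular formula: C6H6

C6H6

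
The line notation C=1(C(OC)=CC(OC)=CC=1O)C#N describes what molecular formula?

C9H9NO3

Heavy atoms from the SMILES: 9 C, 1 N, 3 O.
Implicit hydrogens by atom environment:
  4 × C (aromatic): no H
  2 × C: 3 H each → 6
  2 × C (aromatic): 1 H each → 2
  2 × O: no H
  1 × C: no H
  1 × N: no H
  1 × O: 1 H
  Total hydrogens = 9.
Molecular formula: C9H9NO3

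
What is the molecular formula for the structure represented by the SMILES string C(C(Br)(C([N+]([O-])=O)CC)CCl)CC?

C8H15BrClNO2

Heavy atoms from the SMILES: 1 Br, 8 C, 1 Cl, 1 N, 2 O.
Implicit hydrogens by atom environment:
  4 × C: 2 H each → 8
  2 × C: 3 H each → 6
  1 × Br: no H
  1 × C: 1 H
  1 × C: no H
  1 × Cl: no H
  1 × N (charge +1): no H
  1 × O: no H
  1 × O (charge -1): no H
  Total hydrogens = 15.
Molecular formula: C8H15BrClNO2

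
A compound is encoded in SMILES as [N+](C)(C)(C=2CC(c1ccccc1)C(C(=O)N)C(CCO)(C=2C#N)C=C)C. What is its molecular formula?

Heavy atoms from the SMILES: 21 C, 3 N, 2 O.
Implicit hydrogens by atom environment:
  5 × C (aromatic): 1 H each → 5
  5 × C: no H
  4 × C: 2 H each → 8
  3 × C: 3 H each → 9
  3 × C: 1 H each → 3
  1 × C (aromatic): no H
  1 × N: 2 H
  1 × N (charge +1): no H
  1 × N: no H
  1 × O: 1 H
  1 × O: no H
  Total hydrogens = 28.
Net charge +1.
Molecular formula: C21H28N3O2+

C21H28N3O2+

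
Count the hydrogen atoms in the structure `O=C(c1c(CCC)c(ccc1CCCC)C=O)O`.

Hydrogens are implicit in SMILES; fill each atom to its normal valence:
  5 × C: 2 H each → 10
  4 × C (aromatic): no H
  2 × C: 3 H each → 6
  2 × C (aromatic): 1 H each → 2
  2 × O: no H
  1 × C: 1 H
  1 × C: no H
  1 × O: 1 H
  Total hydrogens = 20.

20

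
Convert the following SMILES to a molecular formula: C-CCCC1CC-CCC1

C10H20

Heavy atoms from the SMILES: 10 C.
Implicit hydrogens by atom environment:
  8 × C: 2 H each → 16
  1 × C: 3 H
  1 × C: 1 H
  Total hydrogens = 20.
Molecular formula: C10H20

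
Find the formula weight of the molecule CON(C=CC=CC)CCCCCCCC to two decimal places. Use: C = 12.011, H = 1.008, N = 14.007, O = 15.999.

Molecular formula: C14H27NO.
M = 14×12.011 + 27×1.008 + 1×14.007 + 1×15.999 = 225.38 g/mol.

225.38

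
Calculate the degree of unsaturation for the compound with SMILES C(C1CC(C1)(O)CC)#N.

Molecular formula from the SMILES: C7H11NO.
DoU = (2C + 2 + N − H − X)/2 = (2·7 + 2 + 1 − 11 − 0)/2 = 6/2 = 3.
(Structurally: 1 ring(s) + 2 π bond(s) = 3.)

3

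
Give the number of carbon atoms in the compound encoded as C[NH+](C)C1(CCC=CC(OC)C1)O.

The symbol for carbon appears 10 times in the SMILES.

10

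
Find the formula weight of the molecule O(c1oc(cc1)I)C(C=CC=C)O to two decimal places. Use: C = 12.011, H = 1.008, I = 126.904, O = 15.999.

292.07

Molecular formula: C9H9IO3.
M = 9×12.011 + 9×1.008 + 1×126.904 + 3×15.999 = 292.07 g/mol.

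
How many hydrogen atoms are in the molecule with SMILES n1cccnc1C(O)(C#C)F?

Hydrogens are implicit in SMILES; fill each atom to its normal valence:
  3 × C (aromatic): 1 H each → 3
  2 × C: no H
  2 × N (aromatic): no H
  1 × C: 1 H
  1 × C (aromatic): no H
  1 × F: no H
  1 × O: 1 H
  Total hydrogens = 5.

5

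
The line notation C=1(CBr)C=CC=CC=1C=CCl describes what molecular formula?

Heavy atoms from the SMILES: 1 Br, 9 C, 1 Cl.
Implicit hydrogens by atom environment:
  4 × C (aromatic): 1 H each → 4
  2 × C: 1 H each → 2
  2 × C (aromatic): no H
  1 × Br: no H
  1 × C: 2 H
  1 × Cl: no H
  Total hydrogens = 8.
Molecular formula: C9H8BrCl

C9H8BrCl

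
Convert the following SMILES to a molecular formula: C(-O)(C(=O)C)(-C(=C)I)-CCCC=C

Heavy atoms from the SMILES: 10 C, 1 I, 2 O.
Implicit hydrogens by atom environment:
  5 × C: 2 H each → 10
  3 × C: no H
  1 × C: 3 H
  1 × C: 1 H
  1 × I: no H
  1 × O: 1 H
  1 × O: no H
  Total hydrogens = 15.
Molecular formula: C10H15IO2

C10H15IO2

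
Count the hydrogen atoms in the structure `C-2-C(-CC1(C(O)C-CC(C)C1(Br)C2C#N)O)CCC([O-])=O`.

Hydrogens are implicit in SMILES; fill each atom to its normal valence:
  6 × C: 2 H each → 12
  4 × C: 1 H each → 4
  4 × C: no H
  2 × O: 1 H each → 2
  1 × Br: no H
  1 × C: 3 H
  1 × N: no H
  1 × O: no H
  1 × O (charge -1): no H
  Total hydrogens = 21.

21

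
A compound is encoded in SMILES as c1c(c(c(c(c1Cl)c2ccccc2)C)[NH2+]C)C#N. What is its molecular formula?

Heavy atoms from the SMILES: 15 C, 1 Cl, 2 N.
Implicit hydrogens by atom environment:
  6 × C (aromatic): 1 H each → 6
  6 × C (aromatic): no H
  2 × C: 3 H each → 6
  1 × C: no H
  1 × Cl: no H
  1 × N (charge +1): 2 H
  1 × N: no H
  Total hydrogens = 14.
Net charge +1.
Molecular formula: C15H14ClN2+

C15H14ClN2+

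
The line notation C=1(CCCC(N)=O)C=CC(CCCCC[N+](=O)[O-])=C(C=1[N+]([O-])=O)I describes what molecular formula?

Heavy atoms from the SMILES: 15 C, 1 I, 3 N, 5 O.
Implicit hydrogens by atom environment:
  8 × C: 2 H each → 16
  4 × C (aromatic): no H
  3 × O: no H
  2 × C (aromatic): 1 H each → 2
  2 × N (charge +1): no H
  2 × O (charge -1): no H
  1 × C: no H
  1 × I: no H
  1 × N: 2 H
  Total hydrogens = 20.
Molecular formula: C15H20IN3O5

C15H20IN3O5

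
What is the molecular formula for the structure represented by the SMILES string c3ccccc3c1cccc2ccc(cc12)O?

Heavy atoms from the SMILES: 16 C, 1 O.
Implicit hydrogens by atom environment:
  11 × C (aromatic): 1 H each → 11
  5 × C (aromatic): no H
  1 × O: 1 H
  Total hydrogens = 12.
Molecular formula: C16H12O

C16H12O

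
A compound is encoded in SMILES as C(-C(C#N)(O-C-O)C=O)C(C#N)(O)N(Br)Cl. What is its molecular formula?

C7H7BrClN3O4

Heavy atoms from the SMILES: 1 Br, 7 C, 1 Cl, 3 N, 4 O.
Implicit hydrogens by atom environment:
  4 × C: no H
  3 × N: no H
  2 × C: 2 H each → 4
  2 × O: 1 H each → 2
  2 × O: no H
  1 × Br: no H
  1 × C: 1 H
  1 × Cl: no H
  Total hydrogens = 7.
Molecular formula: C7H7BrClN3O4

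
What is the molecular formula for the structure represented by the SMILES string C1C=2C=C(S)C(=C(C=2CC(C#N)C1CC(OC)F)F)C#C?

C16H15F2NOS

Heavy atoms from the SMILES: 16 C, 2 F, 1 N, 1 O, 1 S.
Implicit hydrogens by atom environment:
  5 × C (aromatic): no H
  4 × C: 1 H each → 4
  3 × C: 2 H each → 6
  2 × C: no H
  2 × F: no H
  1 × C: 3 H
  1 × C (aromatic): 1 H
  1 × N: no H
  1 × O: no H
  1 × S: 1 H
  Total hydrogens = 15.
Molecular formula: C16H15F2NOS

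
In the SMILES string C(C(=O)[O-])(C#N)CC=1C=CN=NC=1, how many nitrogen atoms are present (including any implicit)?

3

The symbol for nitrogen appears 3 times in the SMILES.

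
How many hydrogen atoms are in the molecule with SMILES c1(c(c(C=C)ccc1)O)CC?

Hydrogens are implicit in SMILES; fill each atom to its normal valence:
  3 × C (aromatic): 1 H each → 3
  3 × C (aromatic): no H
  2 × C: 2 H each → 4
  1 × C: 3 H
  1 × C: 1 H
  1 × O: 1 H
  Total hydrogens = 12.

12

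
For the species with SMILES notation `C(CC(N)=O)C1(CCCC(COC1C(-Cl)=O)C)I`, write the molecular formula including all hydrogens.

Heavy atoms from the SMILES: 12 C, 1 Cl, 1 I, 1 N, 3 O.
Implicit hydrogens by atom environment:
  6 × C: 2 H each → 12
  3 × C: no H
  3 × O: no H
  2 × C: 1 H each → 2
  1 × C: 3 H
  1 × Cl: no H
  1 × I: no H
  1 × N: 2 H
  Total hydrogens = 19.
Molecular formula: C12H19ClINO3

C12H19ClINO3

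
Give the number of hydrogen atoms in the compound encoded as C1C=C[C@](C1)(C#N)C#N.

Hydrogens are implicit in SMILES; fill each atom to its normal valence:
  3 × C: no H
  2 × C: 2 H each → 4
  2 × C: 1 H each → 2
  2 × N: no H
  Total hydrogens = 6.

6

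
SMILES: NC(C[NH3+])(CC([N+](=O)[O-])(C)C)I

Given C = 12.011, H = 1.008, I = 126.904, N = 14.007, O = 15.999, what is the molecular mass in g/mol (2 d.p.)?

288.11

Molecular formula: C6H15IN3O2+.
M = 6×12.011 + 15×1.008 + 1×126.904 + 3×14.007 + 2×15.999 = 288.11 g/mol.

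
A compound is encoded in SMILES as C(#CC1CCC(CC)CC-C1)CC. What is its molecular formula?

C13H22

Heavy atoms from the SMILES: 13 C.
Implicit hydrogens by atom environment:
  7 × C: 2 H each → 14
  2 × C: 3 H each → 6
  2 × C: 1 H each → 2
  2 × C: no H
  Total hydrogens = 22.
Molecular formula: C13H22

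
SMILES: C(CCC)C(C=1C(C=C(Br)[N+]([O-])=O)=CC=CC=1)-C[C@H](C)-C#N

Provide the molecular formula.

Heavy atoms from the SMILES: 1 Br, 17 C, 2 N, 2 O.
Implicit hydrogens by atom environment:
  4 × C: 2 H each → 8
  4 × C (aromatic): 1 H each → 4
  3 × C: 1 H each → 3
  2 × C: 3 H each → 6
  2 × C (aromatic): no H
  2 × C: no H
  1 × Br: no H
  1 × N: no H
  1 × N (charge +1): no H
  1 × O: no H
  1 × O (charge -1): no H
  Total hydrogens = 21.
Molecular formula: C17H21BrN2O2

C17H21BrN2O2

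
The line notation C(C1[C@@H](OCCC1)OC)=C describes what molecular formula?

Heavy atoms from the SMILES: 8 C, 2 O.
Implicit hydrogens by atom environment:
  4 × C: 2 H each → 8
  3 × C: 1 H each → 3
  2 × O: no H
  1 × C: 3 H
  Total hydrogens = 14.
Molecular formula: C8H14O2

C8H14O2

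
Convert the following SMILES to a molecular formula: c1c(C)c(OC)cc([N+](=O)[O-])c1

Heavy atoms from the SMILES: 8 C, 1 N, 3 O.
Implicit hydrogens by atom environment:
  3 × C (aromatic): 1 H each → 3
  3 × C (aromatic): no H
  2 × C: 3 H each → 6
  2 × O: no H
  1 × N (charge +1): no H
  1 × O (charge -1): no H
  Total hydrogens = 9.
Molecular formula: C8H9NO3

C8H9NO3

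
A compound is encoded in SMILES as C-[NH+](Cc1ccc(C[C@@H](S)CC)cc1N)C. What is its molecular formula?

Heavy atoms from the SMILES: 13 C, 2 N, 1 S.
Implicit hydrogens by atom environment:
  3 × C: 3 H each → 9
  3 × C: 2 H each → 6
  3 × C (aromatic): 1 H each → 3
  3 × C (aromatic): no H
  1 × C: 1 H
  1 × N: 2 H
  1 × N (charge +1): 1 H
  1 × S: 1 H
  Total hydrogens = 23.
Net charge +1.
Molecular formula: C13H23N2S+

C13H23N2S+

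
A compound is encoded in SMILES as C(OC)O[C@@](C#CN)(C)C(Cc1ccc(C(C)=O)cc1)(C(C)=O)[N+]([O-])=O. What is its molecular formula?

Heavy atoms from the SMILES: 18 C, 2 N, 6 O.
Implicit hydrogens by atom environment:
  6 × C: no H
  5 × O: no H
  4 × C: 3 H each → 12
  4 × C (aromatic): 1 H each → 4
  2 × C: 2 H each → 4
  2 × C (aromatic): no H
  1 × N: 2 H
  1 × N (charge +1): no H
  1 × O (charge -1): no H
  Total hydrogens = 22.
Molecular formula: C18H22N2O6

C18H22N2O6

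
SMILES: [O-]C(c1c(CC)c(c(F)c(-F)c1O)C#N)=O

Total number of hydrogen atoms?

Hydrogens are implicit in SMILES; fill each atom to its normal valence:
  6 × C (aromatic): no H
  2 × C: no H
  2 × F: no H
  1 × C: 3 H
  1 × C: 2 H
  1 × N: no H
  1 × O: 1 H
  1 × O: no H
  1 × O (charge -1): no H
  Total hydrogens = 6.

6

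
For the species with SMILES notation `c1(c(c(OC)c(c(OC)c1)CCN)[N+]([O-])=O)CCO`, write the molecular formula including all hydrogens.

C12H18N2O5

Heavy atoms from the SMILES: 12 C, 2 N, 5 O.
Implicit hydrogens by atom environment:
  5 × C (aromatic): no H
  4 × C: 2 H each → 8
  3 × O: no H
  2 × C: 3 H each → 6
  1 × C (aromatic): 1 H
  1 × N: 2 H
  1 × N (charge +1): no H
  1 × O: 1 H
  1 × O (charge -1): no H
  Total hydrogens = 18.
Molecular formula: C12H18N2O5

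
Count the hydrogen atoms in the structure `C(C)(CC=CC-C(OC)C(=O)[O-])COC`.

19

Hydrogens are implicit in SMILES; fill each atom to its normal valence:
  4 × C: 1 H each → 4
  3 × C: 3 H each → 9
  3 × C: 2 H each → 6
  3 × O: no H
  1 × C: no H
  1 × O (charge -1): no H
  Total hydrogens = 19.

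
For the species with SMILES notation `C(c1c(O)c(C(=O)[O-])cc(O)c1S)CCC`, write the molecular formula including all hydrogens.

C11H13O4S-

Heavy atoms from the SMILES: 11 C, 4 O, 1 S.
Implicit hydrogens by atom environment:
  5 × C (aromatic): no H
  3 × C: 2 H each → 6
  2 × O: 1 H each → 2
  1 × C: 3 H
  1 × C (aromatic): 1 H
  1 × C: no H
  1 × O: no H
  1 × O (charge -1): no H
  1 × S: 1 H
  Total hydrogens = 13.
Net charge -1.
Molecular formula: C11H13O4S-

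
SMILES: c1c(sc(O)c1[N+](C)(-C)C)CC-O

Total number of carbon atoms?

9

The symbol for carbon appears 9 times in the SMILES. Lowercase c denotes aromatic carbon and counts toward C.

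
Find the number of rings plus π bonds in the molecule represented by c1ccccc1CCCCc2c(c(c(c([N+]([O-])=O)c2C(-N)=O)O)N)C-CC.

Molecular formula from the SMILES: C20H25N3O4.
DoU = (2C + 2 + N − H − X)/2 = (2·20 + 2 + 3 − 25 − 0)/2 = 20/2 = 10.
(Structurally: 2 ring(s) + 8 π bond(s) = 10.)

10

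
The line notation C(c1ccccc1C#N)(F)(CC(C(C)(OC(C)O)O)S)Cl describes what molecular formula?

C14H17ClFNO3S

Heavy atoms from the SMILES: 14 C, 1 Cl, 1 F, 1 N, 3 O, 1 S.
Implicit hydrogens by atom environment:
  4 × C (aromatic): 1 H each → 4
  3 × C: no H
  2 × C: 3 H each → 6
  2 × C: 1 H each → 2
  2 × C (aromatic): no H
  2 × O: 1 H each → 2
  1 × C: 2 H
  1 × Cl: no H
  1 × F: no H
  1 × N: no H
  1 × O: no H
  1 × S: 1 H
  Total hydrogens = 17.
Molecular formula: C14H17ClFNO3S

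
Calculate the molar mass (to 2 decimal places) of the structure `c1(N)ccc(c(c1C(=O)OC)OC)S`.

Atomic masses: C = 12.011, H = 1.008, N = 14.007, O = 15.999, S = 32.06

Molecular formula: C9H11NO3S.
M = 9×12.011 + 11×1.008 + 1×14.007 + 3×15.999 + 1×32.06 = 213.25 g/mol.

213.25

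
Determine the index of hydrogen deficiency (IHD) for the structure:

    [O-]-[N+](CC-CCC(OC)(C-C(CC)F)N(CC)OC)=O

Molecular formula from the SMILES: C13H27FN2O4.
DoU = (2C + 2 + N − H − X)/2 = (2·13 + 2 + 2 − 27 − 1)/2 = 2/2 = 1.
(Structurally: 0 ring(s) + 1 π bond(s) = 1.)

1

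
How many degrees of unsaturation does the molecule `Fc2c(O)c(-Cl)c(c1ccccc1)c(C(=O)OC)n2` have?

9

Molecular formula from the SMILES: C13H9ClFNO3.
DoU = (2C + 2 + N − H − X)/2 = (2·13 + 2 + 1 − 9 − 2)/2 = 18/2 = 9.
(Structurally: 2 ring(s) + 7 π bond(s) = 9.)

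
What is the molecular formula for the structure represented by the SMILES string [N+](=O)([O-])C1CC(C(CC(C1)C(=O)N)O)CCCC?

Heavy atoms from the SMILES: 12 C, 2 N, 4 O.
Implicit hydrogens by atom environment:
  6 × C: 2 H each → 12
  4 × C: 1 H each → 4
  2 × O: no H
  1 × C: 3 H
  1 × C: no H
  1 × N: 2 H
  1 × N (charge +1): no H
  1 × O: 1 H
  1 × O (charge -1): no H
  Total hydrogens = 22.
Molecular formula: C12H22N2O4

C12H22N2O4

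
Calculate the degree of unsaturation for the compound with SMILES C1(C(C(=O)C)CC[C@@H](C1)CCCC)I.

2

Molecular formula from the SMILES: C12H21IO.
DoU = (2C + 2 + N − H − X)/2 = (2·12 + 2 + 0 − 21 − 1)/2 = 4/2 = 2.
(Structurally: 1 ring(s) + 1 π bond(s) = 2.)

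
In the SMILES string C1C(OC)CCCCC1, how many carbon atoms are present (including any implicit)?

8

The symbol for carbon appears 8 times in the SMILES.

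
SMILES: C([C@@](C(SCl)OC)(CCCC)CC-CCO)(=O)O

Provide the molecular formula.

Heavy atoms from the SMILES: 12 C, 1 Cl, 4 O, 1 S.
Implicit hydrogens by atom environment:
  7 × C: 2 H each → 14
  2 × C: 3 H each → 6
  2 × C: no H
  2 × O: 1 H each → 2
  2 × O: no H
  1 × C: 1 H
  1 × Cl: no H
  1 × S: no H
  Total hydrogens = 23.
Molecular formula: C12H23ClO4S

C12H23ClO4S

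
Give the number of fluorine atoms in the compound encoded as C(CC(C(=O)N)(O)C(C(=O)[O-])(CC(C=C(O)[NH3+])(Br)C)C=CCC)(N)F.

The symbol for fluorine appears 1 time in the SMILES.

1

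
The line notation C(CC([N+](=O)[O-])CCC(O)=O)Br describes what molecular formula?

Heavy atoms from the SMILES: 1 Br, 6 C, 1 N, 4 O.
Implicit hydrogens by atom environment:
  4 × C: 2 H each → 8
  2 × O: no H
  1 × Br: no H
  1 × C: 1 H
  1 × C: no H
  1 × N (charge +1): no H
  1 × O: 1 H
  1 × O (charge -1): no H
  Total hydrogens = 10.
Molecular formula: C6H10BrNO4

C6H10BrNO4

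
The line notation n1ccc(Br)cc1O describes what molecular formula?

Heavy atoms from the SMILES: 1 Br, 5 C, 1 N, 1 O.
Implicit hydrogens by atom environment:
  3 × C (aromatic): 1 H each → 3
  2 × C (aromatic): no H
  1 × Br: no H
  1 × N (aromatic): no H
  1 × O: 1 H
  Total hydrogens = 4.
Molecular formula: C5H4BrNO

C5H4BrNO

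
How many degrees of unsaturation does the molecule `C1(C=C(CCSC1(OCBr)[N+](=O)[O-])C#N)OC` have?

Molecular formula from the SMILES: C9H11BrN2O4S.
DoU = (2C + 2 + N − H − X)/2 = (2·9 + 2 + 2 − 11 − 1)/2 = 10/2 = 5.
(Structurally: 1 ring(s) + 4 π bond(s) = 5.)

5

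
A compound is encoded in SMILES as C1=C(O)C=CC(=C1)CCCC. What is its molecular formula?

Heavy atoms from the SMILES: 10 C, 1 O.
Implicit hydrogens by atom environment:
  4 × C (aromatic): 1 H each → 4
  3 × C: 2 H each → 6
  2 × C (aromatic): no H
  1 × C: 3 H
  1 × O: 1 H
  Total hydrogens = 14.
Molecular formula: C10H14O

C10H14O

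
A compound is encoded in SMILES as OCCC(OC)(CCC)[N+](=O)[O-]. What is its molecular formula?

C7H15NO4

Heavy atoms from the SMILES: 7 C, 1 N, 4 O.
Implicit hydrogens by atom environment:
  4 × C: 2 H each → 8
  2 × C: 3 H each → 6
  2 × O: no H
  1 × C: no H
  1 × N (charge +1): no H
  1 × O: 1 H
  1 × O (charge -1): no H
  Total hydrogens = 15.
Molecular formula: C7H15NO4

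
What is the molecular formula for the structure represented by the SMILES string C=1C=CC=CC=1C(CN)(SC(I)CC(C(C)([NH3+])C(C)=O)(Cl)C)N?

Heavy atoms from the SMILES: 16 C, 1 Cl, 1 I, 3 N, 1 O, 1 S.
Implicit hydrogens by atom environment:
  5 × C (aromatic): 1 H each → 5
  4 × C: no H
  3 × C: 3 H each → 9
  2 × C: 2 H each → 4
  2 × N: 2 H each → 4
  1 × C: 1 H
  1 × C (aromatic): no H
  1 × Cl: no H
  1 × I: no H
  1 × N (charge +1): 3 H
  1 × O: no H
  1 × S: no H
  Total hydrogens = 26.
Net charge +1.
Molecular formula: C16H26ClIN3OS+

C16H26ClIN3OS+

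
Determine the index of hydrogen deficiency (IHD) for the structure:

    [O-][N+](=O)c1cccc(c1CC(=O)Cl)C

Molecular formula from the SMILES: C9H8ClNO3.
DoU = (2C + 2 + N − H − X)/2 = (2·9 + 2 + 1 − 8 − 1)/2 = 12/2 = 6.
(Structurally: 1 ring(s) + 5 π bond(s) = 6.)

6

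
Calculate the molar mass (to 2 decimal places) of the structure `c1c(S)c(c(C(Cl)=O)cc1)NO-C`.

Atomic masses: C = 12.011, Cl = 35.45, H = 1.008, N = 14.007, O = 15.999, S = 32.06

Molecular formula: C8H8ClNO2S.
M = 8×12.011 + 1×35.45 + 8×1.008 + 1×14.007 + 2×15.999 + 1×32.06 = 217.67 g/mol.

217.67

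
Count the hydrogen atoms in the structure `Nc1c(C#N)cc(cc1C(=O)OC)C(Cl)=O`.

Hydrogens are implicit in SMILES; fill each atom to its normal valence:
  4 × C (aromatic): no H
  3 × C: no H
  3 × O: no H
  2 × C (aromatic): 1 H each → 2
  1 × C: 3 H
  1 × Cl: no H
  1 × N: 2 H
  1 × N: no H
  Total hydrogens = 7.

7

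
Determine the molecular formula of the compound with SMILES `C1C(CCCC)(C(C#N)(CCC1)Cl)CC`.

C13H22ClN

Heavy atoms from the SMILES: 13 C, 1 Cl, 1 N.
Implicit hydrogens by atom environment:
  8 × C: 2 H each → 16
  3 × C: no H
  2 × C: 3 H each → 6
  1 × Cl: no H
  1 × N: no H
  Total hydrogens = 22.
Molecular formula: C13H22ClN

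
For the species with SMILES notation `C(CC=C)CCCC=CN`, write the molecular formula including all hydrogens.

C9H17N

Heavy atoms from the SMILES: 9 C, 1 N.
Implicit hydrogens by atom environment:
  6 × C: 2 H each → 12
  3 × C: 1 H each → 3
  1 × N: 2 H
  Total hydrogens = 17.
Molecular formula: C9H17N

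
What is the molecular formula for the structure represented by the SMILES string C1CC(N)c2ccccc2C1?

Heavy atoms from the SMILES: 10 C, 1 N.
Implicit hydrogens by atom environment:
  4 × C (aromatic): 1 H each → 4
  3 × C: 2 H each → 6
  2 × C (aromatic): no H
  1 × C: 1 H
  1 × N: 2 H
  Total hydrogens = 13.
Molecular formula: C10H13N

C10H13N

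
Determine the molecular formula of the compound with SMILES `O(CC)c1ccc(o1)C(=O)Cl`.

Heavy atoms from the SMILES: 7 C, 1 Cl, 3 O.
Implicit hydrogens by atom environment:
  2 × C (aromatic): 1 H each → 2
  2 × C (aromatic): no H
  2 × O: no H
  1 × C: 3 H
  1 × C: 2 H
  1 × C: no H
  1 × Cl: no H
  1 × O (aromatic): no H
  Total hydrogens = 7.
Molecular formula: C7H7ClO3

C7H7ClO3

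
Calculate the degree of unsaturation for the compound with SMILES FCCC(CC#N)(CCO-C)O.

Molecular formula from the SMILES: C8H14FNO2.
DoU = (2C + 2 + N − H − X)/2 = (2·8 + 2 + 1 − 14 − 1)/2 = 4/2 = 2.
(Structurally: 0 ring(s) + 2 π bond(s) = 2.)

2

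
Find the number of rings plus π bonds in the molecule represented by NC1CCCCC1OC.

1

Molecular formula from the SMILES: C7H15NO.
DoU = (2C + 2 + N − H − X)/2 = (2·7 + 2 + 1 − 15 − 0)/2 = 2/2 = 1.
(Structurally: 1 ring(s) + 0 π bond(s) = 1.)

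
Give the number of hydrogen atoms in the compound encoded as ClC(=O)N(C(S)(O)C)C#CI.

5

Hydrogens are implicit in SMILES; fill each atom to its normal valence:
  4 × C: no H
  1 × C: 3 H
  1 × Cl: no H
  1 × I: no H
  1 × N: no H
  1 × O: 1 H
  1 × O: no H
  1 × S: 1 H
  Total hydrogens = 5.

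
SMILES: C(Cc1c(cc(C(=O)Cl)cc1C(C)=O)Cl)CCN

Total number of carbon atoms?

The symbol for carbon appears 13 times in the SMILES. Lowercase c denotes aromatic carbon and counts toward C.

13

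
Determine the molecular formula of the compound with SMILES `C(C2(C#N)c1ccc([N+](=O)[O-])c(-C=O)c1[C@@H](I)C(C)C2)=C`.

C15H13IN2O3

Heavy atoms from the SMILES: 15 C, 1 I, 2 N, 3 O.
Implicit hydrogens by atom environment:
  4 × C: 1 H each → 4
  4 × C (aromatic): no H
  2 × C: 2 H each → 4
  2 × C (aromatic): 1 H each → 2
  2 × C: no H
  2 × O: no H
  1 × C: 3 H
  1 × I: no H
  1 × N (charge +1): no H
  1 × N: no H
  1 × O (charge -1): no H
  Total hydrogens = 13.
Molecular formula: C15H13IN2O3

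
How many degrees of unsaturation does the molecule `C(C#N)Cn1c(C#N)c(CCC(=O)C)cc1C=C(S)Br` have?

9

Molecular formula from the SMILES: C14H14BrN3OS.
DoU = (2C + 2 + N − H − X)/2 = (2·14 + 2 + 3 − 14 − 1)/2 = 18/2 = 9.
(Structurally: 1 ring(s) + 8 π bond(s) = 9.)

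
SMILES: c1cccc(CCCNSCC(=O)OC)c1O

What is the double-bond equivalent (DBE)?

Molecular formula from the SMILES: C12H17NO3S.
DoU = (2C + 2 + N − H − X)/2 = (2·12 + 2 + 1 − 17 − 0)/2 = 10/2 = 5.
(Structurally: 1 ring(s) + 4 π bond(s) = 5.)

5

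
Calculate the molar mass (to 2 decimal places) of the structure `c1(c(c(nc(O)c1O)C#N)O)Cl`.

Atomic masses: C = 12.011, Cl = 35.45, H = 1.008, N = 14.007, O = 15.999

Molecular formula: C6H3ClN2O3.
M = 6×12.011 + 1×35.45 + 3×1.008 + 2×14.007 + 3×15.999 = 186.55 g/mol.

186.55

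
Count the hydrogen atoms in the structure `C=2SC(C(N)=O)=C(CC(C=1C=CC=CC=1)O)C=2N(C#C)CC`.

Hydrogens are implicit in SMILES; fill each atom to its normal valence:
  6 × C (aromatic): 1 H each → 6
  4 × C (aromatic): no H
  2 × C: 2 H each → 4
  2 × C: 1 H each → 2
  2 × C: no H
  1 × C: 3 H
  1 × N: 2 H
  1 × N: no H
  1 × O: 1 H
  1 × O: no H
  1 × S (aromatic): no H
  Total hydrogens = 18.

18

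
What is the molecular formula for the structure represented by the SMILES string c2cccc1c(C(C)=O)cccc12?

Heavy atoms from the SMILES: 12 C, 1 O.
Implicit hydrogens by atom environment:
  7 × C (aromatic): 1 H each → 7
  3 × C (aromatic): no H
  1 × C: 3 H
  1 × C: no H
  1 × O: no H
  Total hydrogens = 10.
Molecular formula: C12H10O

C12H10O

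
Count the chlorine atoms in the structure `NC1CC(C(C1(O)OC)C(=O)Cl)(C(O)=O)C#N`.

1

The symbol for chlorine appears 1 time in the SMILES.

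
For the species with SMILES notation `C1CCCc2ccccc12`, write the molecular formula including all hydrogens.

Heavy atoms from the SMILES: 10 C.
Implicit hydrogens by atom environment:
  4 × C: 2 H each → 8
  4 × C (aromatic): 1 H each → 4
  2 × C (aromatic): no H
  Total hydrogens = 12.
Molecular formula: C10H12

C10H12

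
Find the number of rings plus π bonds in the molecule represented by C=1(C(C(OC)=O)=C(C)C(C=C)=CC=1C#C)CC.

Molecular formula from the SMILES: C15H16O2.
DoU = (2C + 2 + N − H − X)/2 = (2·15 + 2 + 0 − 16 − 0)/2 = 16/2 = 8.
(Structurally: 1 ring(s) + 7 π bond(s) = 8.)

8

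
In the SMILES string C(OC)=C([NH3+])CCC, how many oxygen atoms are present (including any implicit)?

The symbol for oxygen appears 1 time in the SMILES.

1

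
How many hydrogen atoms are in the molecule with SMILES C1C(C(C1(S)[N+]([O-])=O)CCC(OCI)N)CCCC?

23

Hydrogens are implicit in SMILES; fill each atom to its normal valence:
  7 × C: 2 H each → 14
  3 × C: 1 H each → 3
  2 × O: no H
  1 × C: 3 H
  1 × C: no H
  1 × I: no H
  1 × N: 2 H
  1 × N (charge +1): no H
  1 × O (charge -1): no H
  1 × S: 1 H
  Total hydrogens = 23.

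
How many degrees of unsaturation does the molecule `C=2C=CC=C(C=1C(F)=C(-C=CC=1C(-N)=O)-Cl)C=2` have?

9

Molecular formula from the SMILES: C13H9ClFNO.
DoU = (2C + 2 + N − H − X)/2 = (2·13 + 2 + 1 − 9 − 2)/2 = 18/2 = 9.
(Structurally: 2 ring(s) + 7 π bond(s) = 9.)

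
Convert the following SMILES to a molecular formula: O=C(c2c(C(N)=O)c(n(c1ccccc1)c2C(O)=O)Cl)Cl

Heavy atoms from the SMILES: 13 C, 2 Cl, 2 N, 4 O.
Implicit hydrogens by atom environment:
  5 × C (aromatic): 1 H each → 5
  5 × C (aromatic): no H
  3 × C: no H
  3 × O: no H
  2 × Cl: no H
  1 × N: 2 H
  1 × N (aromatic): no H
  1 × O: 1 H
  Total hydrogens = 8.
Molecular formula: C13H8Cl2N2O4

C13H8Cl2N2O4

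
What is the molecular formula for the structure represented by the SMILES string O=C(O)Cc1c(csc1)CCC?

C9H12O2S

Heavy atoms from the SMILES: 9 C, 2 O, 1 S.
Implicit hydrogens by atom environment:
  3 × C: 2 H each → 6
  2 × C (aromatic): 1 H each → 2
  2 × C (aromatic): no H
  1 × C: 3 H
  1 × C: no H
  1 × O: 1 H
  1 × O: no H
  1 × S (aromatic): no H
  Total hydrogens = 12.
Molecular formula: C9H12O2S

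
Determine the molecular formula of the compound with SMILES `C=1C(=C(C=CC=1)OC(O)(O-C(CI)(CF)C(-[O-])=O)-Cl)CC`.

C13H14ClFIO5-

Heavy atoms from the SMILES: 13 C, 1 Cl, 1 F, 1 I, 5 O.
Implicit hydrogens by atom environment:
  4 × C (aromatic): 1 H each → 4
  3 × C: 2 H each → 6
  3 × C: no H
  3 × O: no H
  2 × C (aromatic): no H
  1 × C: 3 H
  1 × Cl: no H
  1 × F: no H
  1 × I: no H
  1 × O: 1 H
  1 × O (charge -1): no H
  Total hydrogens = 14.
Net charge -1.
Molecular formula: C13H14ClFIO5-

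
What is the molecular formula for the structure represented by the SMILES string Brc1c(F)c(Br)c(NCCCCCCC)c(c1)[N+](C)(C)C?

Heavy atoms from the SMILES: 2 Br, 16 C, 1 F, 2 N.
Implicit hydrogens by atom environment:
  6 × C: 2 H each → 12
  5 × C (aromatic): no H
  4 × C: 3 H each → 12
  2 × Br: no H
  1 × C (aromatic): 1 H
  1 × F: no H
  1 × N: 1 H
  1 × N (charge +1): no H
  Total hydrogens = 26.
Net charge +1.
Molecular formula: C16H26Br2FN2+

C16H26Br2FN2+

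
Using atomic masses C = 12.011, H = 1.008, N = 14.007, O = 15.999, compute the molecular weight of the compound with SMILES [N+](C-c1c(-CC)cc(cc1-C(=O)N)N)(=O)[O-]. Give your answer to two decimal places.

223.23

Molecular formula: C10H13N3O3.
M = 10×12.011 + 13×1.008 + 3×14.007 + 3×15.999 = 223.23 g/mol.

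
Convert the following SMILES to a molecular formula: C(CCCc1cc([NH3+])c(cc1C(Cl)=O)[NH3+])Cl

[C11H16Cl2N2O]2+

Heavy atoms from the SMILES: 11 C, 2 Cl, 2 N, 1 O.
Implicit hydrogens by atom environment:
  4 × C: 2 H each → 8
  4 × C (aromatic): no H
  2 × C (aromatic): 1 H each → 2
  2 × Cl: no H
  2 × N (charge +1): 3 H each → 6
  1 × C: no H
  1 × O: no H
  Total hydrogens = 16.
Net charge +2.
Molecular formula: [C11H16Cl2N2O]2+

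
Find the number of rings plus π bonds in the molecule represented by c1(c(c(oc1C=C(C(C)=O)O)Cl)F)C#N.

7

Molecular formula from the SMILES: C9H5ClFNO3.
DoU = (2C + 2 + N − H − X)/2 = (2·9 + 2 + 1 − 5 − 2)/2 = 14/2 = 7.
(Structurally: 1 ring(s) + 6 π bond(s) = 7.)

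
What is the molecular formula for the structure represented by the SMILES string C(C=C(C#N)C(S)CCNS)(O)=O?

Heavy atoms from the SMILES: 7 C, 2 N, 2 O, 2 S.
Implicit hydrogens by atom environment:
  3 × C: no H
  2 × C: 2 H each → 4
  2 × C: 1 H each → 2
  2 × S: 1 H each → 2
  1 × N: 1 H
  1 × N: no H
  1 × O: 1 H
  1 × O: no H
  Total hydrogens = 10.
Molecular formula: C7H10N2O2S2

C7H10N2O2S2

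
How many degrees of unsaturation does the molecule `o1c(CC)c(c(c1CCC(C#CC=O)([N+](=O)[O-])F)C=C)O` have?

8

Molecular formula from the SMILES: C14H14FNO5.
DoU = (2C + 2 + N − H − X)/2 = (2·14 + 2 + 1 − 14 − 1)/2 = 16/2 = 8.
(Structurally: 1 ring(s) + 7 π bond(s) = 8.)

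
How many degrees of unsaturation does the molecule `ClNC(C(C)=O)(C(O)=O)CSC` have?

2

Molecular formula from the SMILES: C6H10ClNO3S.
DoU = (2C + 2 + N − H − X)/2 = (2·6 + 2 + 1 − 10 − 1)/2 = 4/2 = 2.
(Structurally: 0 ring(s) + 2 π bond(s) = 2.)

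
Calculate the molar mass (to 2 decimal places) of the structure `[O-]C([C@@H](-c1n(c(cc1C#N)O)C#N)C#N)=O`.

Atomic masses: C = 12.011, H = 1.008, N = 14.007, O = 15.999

Molecular formula: C9H3N4O3-.
M = 9×12.011 + 3×1.008 + 4×14.007 + 3×15.999 = 215.15 g/mol.

215.15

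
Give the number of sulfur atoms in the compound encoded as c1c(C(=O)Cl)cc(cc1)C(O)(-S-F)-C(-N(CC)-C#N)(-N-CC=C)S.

2

The symbol for sulfur appears 2 times in the SMILES.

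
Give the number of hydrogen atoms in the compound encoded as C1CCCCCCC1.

Hydrogens are implicit in SMILES; fill each atom to its normal valence:
  8 × C: 2 H each → 16
  Total hydrogens = 16.

16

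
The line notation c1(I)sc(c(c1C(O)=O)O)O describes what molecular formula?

Heavy atoms from the SMILES: 5 C, 1 I, 4 O, 1 S.
Implicit hydrogens by atom environment:
  4 × C (aromatic): no H
  3 × O: 1 H each → 3
  1 × C: no H
  1 × I: no H
  1 × O: no H
  1 × S (aromatic): no H
  Total hydrogens = 3.
Molecular formula: C5H3IO4S

C5H3IO4S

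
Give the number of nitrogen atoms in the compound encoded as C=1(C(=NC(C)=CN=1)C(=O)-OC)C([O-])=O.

The symbol for nitrogen appears 2 times in the SMILES.

2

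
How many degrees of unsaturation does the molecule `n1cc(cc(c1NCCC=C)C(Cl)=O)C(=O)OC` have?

7

Molecular formula from the SMILES: C12H13ClN2O3.
DoU = (2C + 2 + N − H − X)/2 = (2·12 + 2 + 2 − 13 − 1)/2 = 14/2 = 7.
(Structurally: 1 ring(s) + 6 π bond(s) = 7.)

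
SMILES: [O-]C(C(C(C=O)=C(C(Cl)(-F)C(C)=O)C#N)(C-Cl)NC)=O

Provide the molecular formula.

C11H10Cl2FN2O4-

Heavy atoms from the SMILES: 11 C, 2 Cl, 1 F, 2 N, 4 O.
Implicit hydrogens by atom environment:
  7 × C: no H
  3 × O: no H
  2 × C: 3 H each → 6
  2 × Cl: no H
  1 × C: 2 H
  1 × C: 1 H
  1 × F: no H
  1 × N: 1 H
  1 × N: no H
  1 × O (charge -1): no H
  Total hydrogens = 10.
Net charge -1.
Molecular formula: C11H10Cl2FN2O4-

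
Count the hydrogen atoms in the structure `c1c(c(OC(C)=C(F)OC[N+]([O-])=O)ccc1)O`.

10

Hydrogens are implicit in SMILES; fill each atom to its normal valence:
  4 × C (aromatic): 1 H each → 4
  3 × O: no H
  2 × C: no H
  2 × C (aromatic): no H
  1 × C: 3 H
  1 × C: 2 H
  1 × F: no H
  1 × N (charge +1): no H
  1 × O: 1 H
  1 × O (charge -1): no H
  Total hydrogens = 10.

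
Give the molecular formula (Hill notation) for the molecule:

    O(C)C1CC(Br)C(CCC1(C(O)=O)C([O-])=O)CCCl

C12H17BrClO5-

Heavy atoms from the SMILES: 1 Br, 12 C, 1 Cl, 5 O.
Implicit hydrogens by atom environment:
  5 × C: 2 H each → 10
  3 × C: 1 H each → 3
  3 × C: no H
  3 × O: no H
  1 × Br: no H
  1 × C: 3 H
  1 × Cl: no H
  1 × O: 1 H
  1 × O (charge -1): no H
  Total hydrogens = 17.
Net charge -1.
Molecular formula: C12H17BrClO5-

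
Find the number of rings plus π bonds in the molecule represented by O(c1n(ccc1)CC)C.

3

Molecular formula from the SMILES: C7H11NO.
DoU = (2C + 2 + N − H − X)/2 = (2·7 + 2 + 1 − 11 − 0)/2 = 6/2 = 3.
(Structurally: 1 ring(s) + 2 π bond(s) = 3.)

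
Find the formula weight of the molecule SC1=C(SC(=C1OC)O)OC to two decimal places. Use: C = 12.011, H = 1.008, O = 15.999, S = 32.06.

Molecular formula: C6H8O3S2.
M = 6×12.011 + 8×1.008 + 3×15.999 + 2×32.06 = 192.25 g/mol.

192.25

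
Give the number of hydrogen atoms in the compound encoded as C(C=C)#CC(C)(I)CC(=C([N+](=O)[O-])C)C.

Hydrogens are implicit in SMILES; fill each atom to its normal valence:
  5 × C: no H
  3 × C: 3 H each → 9
  2 × C: 2 H each → 4
  1 × C: 1 H
  1 × I: no H
  1 × N (charge +1): no H
  1 × O: no H
  1 × O (charge -1): no H
  Total hydrogens = 14.

14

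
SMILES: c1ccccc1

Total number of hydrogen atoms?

Hydrogens are implicit in SMILES; fill each atom to its normal valence:
  6 × C (aromatic): 1 H each → 6
  Total hydrogens = 6.

6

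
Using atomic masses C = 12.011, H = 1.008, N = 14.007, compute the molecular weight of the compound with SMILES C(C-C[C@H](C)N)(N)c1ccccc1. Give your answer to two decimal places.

178.28

Molecular formula: C11H18N2.
M = 11×12.011 + 18×1.008 + 2×14.007 = 178.28 g/mol.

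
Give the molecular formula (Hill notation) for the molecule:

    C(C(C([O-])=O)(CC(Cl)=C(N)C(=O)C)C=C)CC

Heavy atoms from the SMILES: 12 C, 1 Cl, 1 N, 3 O.
Implicit hydrogens by atom environment:
  5 × C: no H
  4 × C: 2 H each → 8
  2 × C: 3 H each → 6
  2 × O: no H
  1 × C: 1 H
  1 × Cl: no H
  1 × N: 2 H
  1 × O (charge -1): no H
  Total hydrogens = 17.
Net charge -1.
Molecular formula: C12H17ClNO3-

C12H17ClNO3-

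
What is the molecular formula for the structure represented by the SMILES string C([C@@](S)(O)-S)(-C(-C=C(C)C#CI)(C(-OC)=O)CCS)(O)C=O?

C13H17IO5S3

Heavy atoms from the SMILES: 13 C, 1 I, 5 O, 3 S.
Implicit hydrogens by atom environment:
  7 × C: no H
  3 × O: no H
  3 × S: 1 H each → 3
  2 × C: 3 H each → 6
  2 × C: 2 H each → 4
  2 × C: 1 H each → 2
  2 × O: 1 H each → 2
  1 × I: no H
  Total hydrogens = 17.
Molecular formula: C13H17IO5S3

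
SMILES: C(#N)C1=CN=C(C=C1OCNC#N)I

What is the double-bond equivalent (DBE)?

8

Molecular formula from the SMILES: C8H5IN4O.
DoU = (2C + 2 + N − H − X)/2 = (2·8 + 2 + 4 − 5 − 1)/2 = 16/2 = 8.
(Structurally: 1 ring(s) + 7 π bond(s) = 8.)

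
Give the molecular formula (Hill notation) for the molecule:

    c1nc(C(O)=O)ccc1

C6H5NO2

Heavy atoms from the SMILES: 6 C, 1 N, 2 O.
Implicit hydrogens by atom environment:
  4 × C (aromatic): 1 H each → 4
  1 × C (aromatic): no H
  1 × C: no H
  1 × N (aromatic): no H
  1 × O: 1 H
  1 × O: no H
  Total hydrogens = 5.
Molecular formula: C6H5NO2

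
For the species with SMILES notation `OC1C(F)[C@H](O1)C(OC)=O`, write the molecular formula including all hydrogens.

Heavy atoms from the SMILES: 5 C, 1 F, 4 O.
Implicit hydrogens by atom environment:
  3 × C: 1 H each → 3
  3 × O: no H
  1 × C: 3 H
  1 × C: no H
  1 × F: no H
  1 × O: 1 H
  Total hydrogens = 7.
Molecular formula: C5H7FO4

C5H7FO4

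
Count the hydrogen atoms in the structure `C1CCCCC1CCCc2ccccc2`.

Hydrogens are implicit in SMILES; fill each atom to its normal valence:
  8 × C: 2 H each → 16
  5 × C (aromatic): 1 H each → 5
  1 × C: 1 H
  1 × C (aromatic): no H
  Total hydrogens = 22.

22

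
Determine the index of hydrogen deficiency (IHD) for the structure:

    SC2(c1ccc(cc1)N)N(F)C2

Molecular formula from the SMILES: C8H9FN2S.
DoU = (2C + 2 + N − H − X)/2 = (2·8 + 2 + 2 − 9 − 1)/2 = 10/2 = 5.
(Structurally: 2 ring(s) + 3 π bond(s) = 5.)

5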